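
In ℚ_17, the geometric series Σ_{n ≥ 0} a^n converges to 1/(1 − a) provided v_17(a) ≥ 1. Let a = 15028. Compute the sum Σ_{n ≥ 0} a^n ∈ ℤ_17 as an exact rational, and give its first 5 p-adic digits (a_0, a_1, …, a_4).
Σ a^n = 1/(1 − a) = -1/15027;  first 5 digits = (1, 0, 1, 3, 1)

v_17(a) = 2 ≥ 1, so the series converges in ℤ_17 to 1/(1 − a) = 1/(1 − 15028) = -1/15027. Expand this rational in ℤ_17: compute digits iteratively via d_i = x_i mod 17, x_{i+1} = (x_i − d_i)/17. The first 5 digits are (1, 0, 1, 3, 1).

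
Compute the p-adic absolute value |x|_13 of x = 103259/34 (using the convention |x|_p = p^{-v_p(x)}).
|103259/34|_13 = 1/2197

Step 1 — compute v_13(x) by factoring powers of 13 out of the numerator and denominator: v_13(103259/34) = 3. Step 2 — apply |x|_p = p^{-v_p(x)} = 13^{-3} = 1/2197.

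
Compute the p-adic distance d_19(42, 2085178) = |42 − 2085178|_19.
d_19(42, 2085178) = 1/130321

Step 1 — x − y = 42 − 2085178 = -2085136. Step 2 — v_19(-2085136) = 4 (factor: -2085136 = −(19^4 · 16); the sign does not affect v_p). Step 3 — |x − y|_19 = 19^{-4} = 1/130321.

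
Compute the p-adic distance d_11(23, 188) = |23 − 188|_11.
d_11(23, 188) = 1/11

Step 1 — x − y = 23 − 188 = -165. Step 2 — v_11(-165) = 1 (factor: -165 = −(11^1 · 15); the sign does not affect v_p). Step 3 — |x − y|_11 = 11^{-1} = 1/11.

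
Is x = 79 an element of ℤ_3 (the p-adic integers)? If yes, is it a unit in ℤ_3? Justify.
x ∈ ℤ_3^× (unit); v_3(x) = 0

ℤ_3 = {x ∈ ℚ_3 : v_3(x) ≥ 0} and ℤ_3^× = {x ∈ ℤ_3 : v_3(x) = 0}. Here v_3(79) = v_3(num) − v_3(den) = 0; compare against these criteria.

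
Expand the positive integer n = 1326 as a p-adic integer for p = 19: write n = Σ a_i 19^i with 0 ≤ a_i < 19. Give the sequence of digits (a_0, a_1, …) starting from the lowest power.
(a_0, a_1, …) = (15, 12, 3)

Repeated division by 19 gives the digits low-to-high: 1326 = 15 + 12·19^1 + 3·19^2. Digit sequence: (15, 12, 3).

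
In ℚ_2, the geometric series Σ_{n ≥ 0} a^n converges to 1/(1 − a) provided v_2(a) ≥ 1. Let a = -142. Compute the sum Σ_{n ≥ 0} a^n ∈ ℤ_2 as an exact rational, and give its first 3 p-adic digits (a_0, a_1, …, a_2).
Σ a^n = 1/(1 − a) = 1/143;  first 3 digits = (1, 1, 1)

v_2(a) = 1 ≥ 1, so the series converges in ℤ_2 to 1/(1 − a) = 1/(1 − (-142)) = 1/143. Expand this rational in ℤ_2: compute digits iteratively via d_i = x_i mod 2, x_{i+1} = (x_i − d_i)/2. The first 3 digits are (1, 1, 1).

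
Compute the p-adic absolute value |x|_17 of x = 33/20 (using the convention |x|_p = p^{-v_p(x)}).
|33/20|_17 = 1

Step 1 — compute v_17(x) by factoring powers of 17 out of the numerator and denominator: v_17(33/20) = 0. Step 2 — apply |x|_p = p^{-v_p(x)} = 17^{0} = 1.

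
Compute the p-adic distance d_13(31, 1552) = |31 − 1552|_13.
d_13(31, 1552) = 1/169

Step 1 — x − y = 31 − 1552 = -1521. Step 2 — v_13(-1521) = 2 (factor: -1521 = −(13^2 · 9); the sign does not affect v_p). Step 3 — |x − y|_13 = 13^{-2} = 1/169.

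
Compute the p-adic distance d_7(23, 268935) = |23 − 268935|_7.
d_7(23, 268935) = 1/16807

Step 1 — x − y = 23 − 268935 = -268912. Step 2 — v_7(-268912) = 5 (factor: -268912 = −(7^5 · 16); the sign does not affect v_p). Step 3 — |x − y|_7 = 7^{-5} = 1/16807.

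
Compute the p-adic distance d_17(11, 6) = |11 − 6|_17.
d_17(11, 6) = 1

Step 1 — x − y = 11 − 6 = 5. Step 2 — v_17(5) = 0 (factor: 5 = (17^0 · 5); the sign does not affect v_p). Step 3 — |x − y|_17 = 17^{0} = 1.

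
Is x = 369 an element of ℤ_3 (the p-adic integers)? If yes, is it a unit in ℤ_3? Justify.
x ∈ ℤ_3 but not a unit; v_3(x) = 2 > 0

ℤ_3 = {x ∈ ℚ_3 : v_3(x) ≥ 0} and ℤ_3^× = {x ∈ ℤ_3 : v_3(x) = 0}. Here v_3(369) = v_3(num) − v_3(den) = 2; compare against these criteria.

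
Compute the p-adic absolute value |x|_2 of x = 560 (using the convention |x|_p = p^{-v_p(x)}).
|560|_2 = 1/16

Step 1 — compute v_2(x) by factoring powers of 2 out of the numerator and denominator: v_2(560) = 4. Step 2 — apply |x|_p = p^{-v_p(x)} = 2^{-4} = 1/16.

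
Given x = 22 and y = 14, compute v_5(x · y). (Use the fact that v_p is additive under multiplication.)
v_5(308) = 0

v_p(x) = 0 (factor: 22 = 5^0 · 22); v_p(y) = 0 (factor: 14 = 5^0 · 14). Additivity: v_p(xy) = v_p(x) + v_p(y) = 0 + 0 = 0. (Direct check: xy = 308 = 5^0 · (308).)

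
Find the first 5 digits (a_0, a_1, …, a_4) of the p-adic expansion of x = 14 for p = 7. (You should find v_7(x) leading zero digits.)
(a_0, …, a_4) = (0, 2, 0, 0, 0)

v_7(14) = 1, so a_0 = ... = a_0 = 0. Factor out: x = 7^1 · u with u = 2 a unit in ℤ_7. Expand u iteratively via a_{v+i} = u_i mod 7, u_{i+1} = (u_i − a_{v+i})/7:
  u_0 = 2;  a_1 = 2;  u_1 = (u_0 − 2)/7 = 0
  u_1 = 0;  a_2 = 0;  u_2 = (u_1 − 0)/7 = 0
  u_2 = 0;  a_3 = 0;  u_3 = (u_2 − 0)/7 = 0
  u_3 = 0;  a_4 = 0;  u_4 = (u_3 − 0)/7 = 0
Digits: (0, 2, 0, 0, 0).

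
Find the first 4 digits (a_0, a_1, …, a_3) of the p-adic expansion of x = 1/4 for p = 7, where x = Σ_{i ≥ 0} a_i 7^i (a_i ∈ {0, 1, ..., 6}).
(a_0, …, a_3) = (2, 5, 1, 5)

v_7(1/4) = 0 (numerator and denominator both coprime to 7), so x ∈ ℤ_7^×. Compute digits iteratively via a_i = x_i mod 7, x_{i+1} = (x_i − a_i)/7, with x_0 = x:
  x_0 = 1/4;  a_0 = 2;  x_1 = (x_0 − 2)/7 = -1/4
  x_1 = -1/4;  a_1 = 5;  x_2 = (x_1 − 5)/7 = -3/4
  x_2 = -3/4;  a_2 = 1;  x_3 = (x_2 − 1)/7 = -1/4
  x_3 = -1/4;  a_3 = 5;  x_4 = (x_3 − 5)/7 = -3/4
Digits: (2, 5, 1, 5).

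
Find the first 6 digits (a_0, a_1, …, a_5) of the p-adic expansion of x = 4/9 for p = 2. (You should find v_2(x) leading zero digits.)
(a_0, …, a_5) = (0, 0, 1, 0, 0, 1)

v_2(4/9) = 2, so a_0 = ... = a_1 = 0. Factor out: x = 2^2 · u with u = 1/9 a unit in ℤ_2. Expand u iteratively via a_{v+i} = u_i mod 2, u_{i+1} = (u_i − a_{v+i})/2:
  u_0 = 1/9;  a_2 = 1;  u_1 = (u_0 − 1)/2 = -4/9
  u_1 = -4/9;  a_3 = 0;  u_2 = (u_1 − 0)/2 = -2/9
  u_2 = -2/9;  a_4 = 0;  u_3 = (u_2 − 0)/2 = -1/9
  u_3 = -1/9;  a_5 = 1;  u_4 = (u_3 − 1)/2 = -5/9
Digits: (0, 0, 1, 0, 0, 1).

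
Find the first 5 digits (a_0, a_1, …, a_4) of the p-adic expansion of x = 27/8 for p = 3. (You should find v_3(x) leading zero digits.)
(a_0, …, a_4) = (0, 0, 0, 2, 2)

v_3(27/8) = 3, so a_0 = ... = a_2 = 0. Factor out: x = 3^3 · u with u = 1/8 a unit in ℤ_3. Expand u iteratively via a_{v+i} = u_i mod 3, u_{i+1} = (u_i − a_{v+i})/3:
  u_0 = 1/8;  a_3 = 2;  u_1 = (u_0 − 2)/3 = -5/8
  u_1 = -5/8;  a_4 = 2;  u_2 = (u_1 − 2)/3 = -7/8
Digits: (0, 0, 0, 2, 2).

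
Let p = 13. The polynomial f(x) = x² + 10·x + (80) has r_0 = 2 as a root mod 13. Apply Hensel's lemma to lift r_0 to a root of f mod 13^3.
r_2 = 1419 (mod 2197)

Hensel: r_{i+1} = r_i − f(r_i)·(f′(r_i))^{-1} mod 13^{i+2}, f′(x) = 2x + 10. Iterate:
  r_0 = 2 (mod 13)
  r_1 = 67 (mod 169)
  r_2 = 1419 (mod 2197)
Final: r = 1419 satisfies f(r) ≡ 0 mod 13^3.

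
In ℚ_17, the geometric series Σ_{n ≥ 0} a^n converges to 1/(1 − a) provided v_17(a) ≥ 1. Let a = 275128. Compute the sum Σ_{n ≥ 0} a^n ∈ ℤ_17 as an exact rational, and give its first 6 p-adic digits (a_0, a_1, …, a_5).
Σ a^n = 1/(1 − a) = -1/275127;  first 6 digits = (1, 0, 0, 5, 3, 0)

v_17(a) = 3 ≥ 1, so the series converges in ℤ_17 to 1/(1 − a) = 1/(1 − 275128) = -1/275127. Expand this rational in ℤ_17: compute digits iteratively via d_i = x_i mod 17, x_{i+1} = (x_i − d_i)/17. The first 6 digits are (1, 0, 0, 5, 3, 0).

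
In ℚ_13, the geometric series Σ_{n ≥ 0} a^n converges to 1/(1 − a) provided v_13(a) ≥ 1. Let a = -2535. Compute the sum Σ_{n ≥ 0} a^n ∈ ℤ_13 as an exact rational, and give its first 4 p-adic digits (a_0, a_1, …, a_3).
Σ a^n = 1/(1 − a) = 1/2536;  first 4 digits = (1, 0, 11, 11)

v_13(a) = 2 ≥ 1, so the series converges in ℤ_13 to 1/(1 − a) = 1/(1 − (-2535)) = 1/2536. Expand this rational in ℤ_13: compute digits iteratively via d_i = x_i mod 13, x_{i+1} = (x_i − d_i)/13. The first 4 digits are (1, 0, 11, 11).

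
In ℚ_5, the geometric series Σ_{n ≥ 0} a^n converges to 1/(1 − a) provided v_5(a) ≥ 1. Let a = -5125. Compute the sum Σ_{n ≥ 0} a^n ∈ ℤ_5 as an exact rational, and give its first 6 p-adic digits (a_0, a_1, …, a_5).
Σ a^n = 1/(1 − a) = 1/5126;  first 6 digits = (1, 0, 0, 4, 1, 3)

v_5(a) = 3 ≥ 1, so the series converges in ℤ_5 to 1/(1 − a) = 1/(1 − (-5125)) = 1/5126. Expand this rational in ℤ_5: compute digits iteratively via d_i = x_i mod 5, x_{i+1} = (x_i − d_i)/5. The first 6 digits are (1, 0, 0, 4, 1, 3).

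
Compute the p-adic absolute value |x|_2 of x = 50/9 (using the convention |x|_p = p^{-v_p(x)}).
|50/9|_2 = 1/2

Step 1 — compute v_2(x) by factoring powers of 2 out of the numerator and denominator: v_2(50/9) = 1. Step 2 — apply |x|_p = p^{-v_p(x)} = 2^{-1} = 1/2.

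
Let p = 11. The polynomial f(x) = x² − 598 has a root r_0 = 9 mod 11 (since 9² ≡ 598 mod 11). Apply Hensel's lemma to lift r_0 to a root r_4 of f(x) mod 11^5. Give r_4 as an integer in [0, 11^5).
r_4 = 131558 (mod 161051)

Hensel's recurrence: r_{i+1} = r_i − f(r_i)·(f′(r_i))^{-1} mod 11^{i+2}, with f′(x) = 2x. Iterate:
  r_0 = 9 (mod 11)
  r_1 = 31 (mod 121)
  r_2 = 1120 (mod 1331)
  r_3 = 14430 (mod 14641)
  r_4 = 131558 (mod 161051)
Final: r_4 = 131558, and one checks f(r_4) ≡ 0 mod 11^5.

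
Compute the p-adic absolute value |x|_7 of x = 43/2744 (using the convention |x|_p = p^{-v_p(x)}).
|43/2744|_7 = 343

Step 1 — compute v_7(x) by factoring powers of 7 out of the numerator and denominator: v_7(43/2744) = -3. Step 2 — apply |x|_p = p^{-v_p(x)} = 7^{3} = 343.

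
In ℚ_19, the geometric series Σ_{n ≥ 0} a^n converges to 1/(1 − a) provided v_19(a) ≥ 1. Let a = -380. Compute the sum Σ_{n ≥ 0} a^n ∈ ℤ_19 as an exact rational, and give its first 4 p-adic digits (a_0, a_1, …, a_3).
Σ a^n = 1/(1 − a) = 1/381;  first 4 digits = (1, 18, 18, 0)

v_19(a) = 1 ≥ 1, so the series converges in ℤ_19 to 1/(1 − a) = 1/(1 − (-380)) = 1/381. Expand this rational in ℤ_19: compute digits iteratively via d_i = x_i mod 19, x_{i+1} = (x_i − d_i)/19. The first 4 digits are (1, 18, 18, 0).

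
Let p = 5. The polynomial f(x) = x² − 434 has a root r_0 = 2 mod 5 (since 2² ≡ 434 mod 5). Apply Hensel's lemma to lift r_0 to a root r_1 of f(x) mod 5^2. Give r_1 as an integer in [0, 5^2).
r_1 = 22 (mod 25)

Hensel's recurrence: r_{i+1} = r_i − f(r_i)·(f′(r_i))^{-1} mod 5^{i+2}, with f′(x) = 2x. Iterate:
  r_0 = 2 (mod 5)
  r_1 = 22 (mod 25)
Final: r_1 = 22, and one checks f(r_1) ≡ 0 mod 5^2.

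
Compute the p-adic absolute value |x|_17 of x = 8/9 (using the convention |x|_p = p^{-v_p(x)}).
|8/9|_17 = 1

Step 1 — compute v_17(x) by factoring powers of 17 out of the numerator and denominator: v_17(8/9) = 0. Step 2 — apply |x|_p = p^{-v_p(x)} = 17^{0} = 1.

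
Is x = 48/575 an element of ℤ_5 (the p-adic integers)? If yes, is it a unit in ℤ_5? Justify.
x ∉ ℤ_5 (v_5(x) = -2 < 0)

ℤ_5 = {x ∈ ℚ_5 : v_5(x) ≥ 0} and ℤ_5^× = {x ∈ ℤ_5 : v_5(x) = 0}. Here v_5(48/575) = v_5(num) − v_5(den) = -2; compare against these criteria.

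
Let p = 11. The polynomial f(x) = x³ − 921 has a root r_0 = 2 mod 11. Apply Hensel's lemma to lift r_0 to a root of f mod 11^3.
r_2 = 673 (mod 1331)

Hensel: r_{i+1} = r_i − f(r_i)/f′(r_i) mod 11^{i+2}, where f′(x) = 3x². Iterate:
  r_0 = 2 (mod 11)
  r_1 = 68 (mod 121)
  r_2 = 673 (mod 1331)
Final: r = 673 with f(r) ≡ 0 mod 11^3.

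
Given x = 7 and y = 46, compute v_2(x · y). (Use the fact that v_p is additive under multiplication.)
v_2(322) = 1

v_p(x) = 0 (factor: 7 = 2^0 · 7); v_p(y) = 1 (factor: 46 = 2^1 · 23). Additivity: v_p(xy) = v_p(x) + v_p(y) = 0 + 1 = 1. (Direct check: xy = 322 = 2^1 · (161).)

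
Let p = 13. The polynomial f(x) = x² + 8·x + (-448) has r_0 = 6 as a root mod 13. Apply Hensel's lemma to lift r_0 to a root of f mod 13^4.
r_3 = 6480 (mod 28561)

Hensel: r_{i+1} = r_i − f(r_i)·(f′(r_i))^{-1} mod 13^{i+2}, f′(x) = 2x + 8. Iterate:
  r_0 = 6 (mod 13)
  r_1 = 58 (mod 169)
  r_2 = 2086 (mod 2197)
  r_3 = 6480 (mod 28561)
Final: r = 6480 satisfies f(r) ≡ 0 mod 13^4.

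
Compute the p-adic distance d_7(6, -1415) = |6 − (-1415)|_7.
d_7(6, -1415) = 1/49

Step 1 — x − y = 6 − (-1415) = 1421. Step 2 — v_7(1421) = 2 (factor: 1421 = (7^2 · 29); the sign does not affect v_p). Step 3 — |x − y|_7 = 7^{-2} = 1/49.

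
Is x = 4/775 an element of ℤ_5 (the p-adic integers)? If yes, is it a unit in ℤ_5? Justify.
x ∉ ℤ_5 (v_5(x) = -2 < 0)

ℤ_5 = {x ∈ ℚ_5 : v_5(x) ≥ 0} and ℤ_5^× = {x ∈ ℤ_5 : v_5(x) = 0}. Here v_5(4/775) = v_5(num) − v_5(den) = -2; compare against these criteria.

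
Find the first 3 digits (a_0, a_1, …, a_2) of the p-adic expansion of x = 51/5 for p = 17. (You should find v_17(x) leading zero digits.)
(a_0, …, a_2) = (0, 4, 10)

v_17(51/5) = 1, so a_0 = ... = a_0 = 0. Factor out: x = 17^1 · u with u = 3/5 a unit in ℤ_17. Expand u iteratively via a_{v+i} = u_i mod 17, u_{i+1} = (u_i − a_{v+i})/17:
  u_0 = 3/5;  a_1 = 4;  u_1 = (u_0 − 4)/17 = -1/5
  u_1 = -1/5;  a_2 = 10;  u_2 = (u_1 − 10)/17 = -3/5
Digits: (0, 4, 10).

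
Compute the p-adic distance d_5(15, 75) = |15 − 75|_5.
d_5(15, 75) = 1/5

Step 1 — x − y = 15 − 75 = -60. Step 2 — v_5(-60) = 1 (factor: -60 = −(5^1 · 12); the sign does not affect v_p). Step 3 — |x − y|_5 = 5^{-1} = 1/5.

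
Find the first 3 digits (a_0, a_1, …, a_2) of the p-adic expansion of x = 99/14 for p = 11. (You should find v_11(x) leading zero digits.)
(a_0, …, a_2) = (0, 3, 10)

v_11(99/14) = 1, so a_0 = ... = a_0 = 0. Factor out: x = 11^1 · u with u = 9/14 a unit in ℤ_11. Expand u iteratively via a_{v+i} = u_i mod 11, u_{i+1} = (u_i − a_{v+i})/11:
  u_0 = 9/14;  a_1 = 3;  u_1 = (u_0 − 3)/11 = -3/14
  u_1 = -3/14;  a_2 = 10;  u_2 = (u_1 − 10)/11 = -13/14
Digits: (0, 3, 10).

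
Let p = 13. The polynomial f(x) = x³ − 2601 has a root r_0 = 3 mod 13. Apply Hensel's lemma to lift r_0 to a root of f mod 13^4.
r_3 = 18632 (mod 28561)

Hensel: r_{i+1} = r_i − f(r_i)/f′(r_i) mod 13^{i+2}, where f′(x) = 3x². Iterate:
  r_0 = 3 (mod 13)
  r_1 = 42 (mod 169)
  r_2 = 1056 (mod 2197)
  r_3 = 18632 (mod 28561)
Final: r = 18632 with f(r) ≡ 0 mod 13^4.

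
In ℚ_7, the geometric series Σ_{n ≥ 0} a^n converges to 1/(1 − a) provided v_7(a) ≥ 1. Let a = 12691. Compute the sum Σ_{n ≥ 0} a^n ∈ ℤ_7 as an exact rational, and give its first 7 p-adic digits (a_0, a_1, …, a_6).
Σ a^n = 1/(1 − a) = -1/12690;  first 7 digits = (1, 0, 0, 2, 5, 0, 4)

v_7(a) = 3 ≥ 1, so the series converges in ℤ_7 to 1/(1 − a) = 1/(1 − 12691) = -1/12690. Expand this rational in ℤ_7: compute digits iteratively via d_i = x_i mod 7, x_{i+1} = (x_i − d_i)/7. The first 7 digits are (1, 0, 0, 2, 5, 0, 4).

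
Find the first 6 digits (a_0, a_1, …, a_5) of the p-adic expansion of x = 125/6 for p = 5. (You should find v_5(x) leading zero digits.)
(a_0, …, a_5) = (0, 0, 0, 1, 4, 0)

v_5(125/6) = 3, so a_0 = ... = a_2 = 0. Factor out: x = 5^3 · u with u = 1/6 a unit in ℤ_5. Expand u iteratively via a_{v+i} = u_i mod 5, u_{i+1} = (u_i − a_{v+i})/5:
  u_0 = 1/6;  a_3 = 1;  u_1 = (u_0 − 1)/5 = -1/6
  u_1 = -1/6;  a_4 = 4;  u_2 = (u_1 − 4)/5 = -5/6
  u_2 = -5/6;  a_5 = 0;  u_3 = (u_2 − 0)/5 = -1/6
Digits: (0, 0, 0, 1, 4, 0).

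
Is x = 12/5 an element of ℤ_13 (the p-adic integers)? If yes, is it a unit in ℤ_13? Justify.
x ∈ ℤ_13^× (unit); v_13(x) = 0

ℤ_13 = {x ∈ ℚ_13 : v_13(x) ≥ 0} and ℤ_13^× = {x ∈ ℤ_13 : v_13(x) = 0}. Here v_13(12/5) = v_13(num) − v_13(den) = 0; compare against these criteria.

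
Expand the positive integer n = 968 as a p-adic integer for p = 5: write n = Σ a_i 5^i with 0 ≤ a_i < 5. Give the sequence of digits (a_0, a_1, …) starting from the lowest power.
(a_0, a_1, …) = (3, 3, 3, 2, 1)

Repeated division by 5 gives the digits low-to-high: 968 = 3 + 3·5^1 + 3·5^2 + 2·5^3 + 1·5^4. Digit sequence: (3, 3, 3, 2, 1).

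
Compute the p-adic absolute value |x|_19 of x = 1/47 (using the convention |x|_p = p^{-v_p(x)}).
|1/47|_19 = 1

Step 1 — compute v_19(x) by factoring powers of 19 out of the numerator and denominator: v_19(1/47) = 0. Step 2 — apply |x|_p = p^{-v_p(x)} = 19^{0} = 1.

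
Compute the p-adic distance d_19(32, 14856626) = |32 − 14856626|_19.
d_19(32, 14856626) = 1/2476099

Step 1 — x − y = 32 − 14856626 = -14856594. Step 2 — v_19(-14856594) = 5 (factor: -14856594 = −(19^5 · 6); the sign does not affect v_p). Step 3 — |x − y|_19 = 19^{-5} = 1/2476099.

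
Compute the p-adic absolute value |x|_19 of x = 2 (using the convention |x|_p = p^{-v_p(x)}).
|2|_19 = 1

Step 1 — compute v_19(x) by factoring powers of 19 out of the numerator and denominator: v_19(2) = 0. Step 2 — apply |x|_p = p^{-v_p(x)} = 19^{0} = 1.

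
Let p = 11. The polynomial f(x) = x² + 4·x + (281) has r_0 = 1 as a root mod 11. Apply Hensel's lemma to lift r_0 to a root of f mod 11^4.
r_3 = 7536 (mod 14641)

Hensel: r_{i+1} = r_i − f(r_i)·(f′(r_i))^{-1} mod 11^{i+2}, f′(x) = 2x + 4. Iterate:
  r_0 = 1 (mod 11)
  r_1 = 34 (mod 121)
  r_2 = 881 (mod 1331)
  r_3 = 7536 (mod 14641)
Final: r = 7536 satisfies f(r) ≡ 0 mod 11^4.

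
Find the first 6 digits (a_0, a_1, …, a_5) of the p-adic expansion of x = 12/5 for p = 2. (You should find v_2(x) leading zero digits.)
(a_0, …, a_5) = (0, 0, 1, 1, 1, 0)

v_2(12/5) = 2, so a_0 = ... = a_1 = 0. Factor out: x = 2^2 · u with u = 3/5 a unit in ℤ_2. Expand u iteratively via a_{v+i} = u_i mod 2, u_{i+1} = (u_i − a_{v+i})/2:
  u_0 = 3/5;  a_2 = 1;  u_1 = (u_0 − 1)/2 = -1/5
  u_1 = -1/5;  a_3 = 1;  u_2 = (u_1 − 1)/2 = -3/5
  u_2 = -3/5;  a_4 = 1;  u_3 = (u_2 − 1)/2 = -4/5
  u_3 = -4/5;  a_5 = 0;  u_4 = (u_3 − 0)/2 = -2/5
Digits: (0, 0, 1, 1, 1, 0).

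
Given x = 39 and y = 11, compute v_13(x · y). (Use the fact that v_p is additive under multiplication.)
v_13(429) = 1

v_p(x) = 1 (factor: 39 = 13^1 · 3); v_p(y) = 0 (factor: 11 = 13^0 · 11). Additivity: v_p(xy) = v_p(x) + v_p(y) = 1 + 0 = 1. (Direct check: xy = 429 = 13^1 · (33).)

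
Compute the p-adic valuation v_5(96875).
v_5(96875) = 5

v_5(n) is the largest exponent k such that 5^k divides n. Factor out: 96875 = 5^5 · 31. (Sign doesn't affect v_p.) So v_5(96875) = 5.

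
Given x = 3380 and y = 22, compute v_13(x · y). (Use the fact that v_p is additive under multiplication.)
v_13(74360) = 2

v_p(x) = 2 (factor: 3380 = 13^2 · 20); v_p(y) = 0 (factor: 22 = 13^0 · 22). Additivity: v_p(xy) = v_p(x) + v_p(y) = 2 + 0 = 2. (Direct check: xy = 74360 = 13^2 · (440).)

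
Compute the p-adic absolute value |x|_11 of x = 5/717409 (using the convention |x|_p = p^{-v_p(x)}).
|5/717409|_11 = 14641

Step 1 — compute v_11(x) by factoring powers of 11 out of the numerator and denominator: v_11(5/717409) = -4. Step 2 — apply |x|_p = p^{-v_p(x)} = 11^{4} = 14641.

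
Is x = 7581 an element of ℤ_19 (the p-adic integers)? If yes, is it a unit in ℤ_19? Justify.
x ∈ ℤ_19 but not a unit; v_19(x) = 2 > 0

ℤ_19 = {x ∈ ℚ_19 : v_19(x) ≥ 0} and ℤ_19^× = {x ∈ ℤ_19 : v_19(x) = 0}. Here v_19(7581) = v_19(num) − v_19(den) = 2; compare against these criteria.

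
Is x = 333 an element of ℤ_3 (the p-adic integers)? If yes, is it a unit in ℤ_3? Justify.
x ∈ ℤ_3 but not a unit; v_3(x) = 2 > 0

ℤ_3 = {x ∈ ℚ_3 : v_3(x) ≥ 0} and ℤ_3^× = {x ∈ ℤ_3 : v_3(x) = 0}. Here v_3(333) = v_3(num) − v_3(den) = 2; compare against these criteria.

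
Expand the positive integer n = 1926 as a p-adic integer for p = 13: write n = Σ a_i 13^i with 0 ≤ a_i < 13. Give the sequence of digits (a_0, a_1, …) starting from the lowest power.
(a_0, a_1, …) = (2, 5, 11)

Repeated division by 13 gives the digits low-to-high: 1926 = 2 + 5·13^1 + 11·13^2. Digit sequence: (2, 5, 11).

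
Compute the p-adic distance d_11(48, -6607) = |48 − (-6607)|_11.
d_11(48, -6607) = 1/1331

Step 1 — x − y = 48 − (-6607) = 6655. Step 2 — v_11(6655) = 3 (factor: 6655 = (11^3 · 5); the sign does not affect v_p). Step 3 — |x − y|_11 = 11^{-3} = 1/1331.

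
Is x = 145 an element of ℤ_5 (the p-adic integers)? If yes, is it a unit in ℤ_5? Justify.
x ∈ ℤ_5 but not a unit; v_5(x) = 1 > 0

ℤ_5 = {x ∈ ℚ_5 : v_5(x) ≥ 0} and ℤ_5^× = {x ∈ ℤ_5 : v_5(x) = 0}. Here v_5(145) = v_5(num) − v_5(den) = 1; compare against these criteria.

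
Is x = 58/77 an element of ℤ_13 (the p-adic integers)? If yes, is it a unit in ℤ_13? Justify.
x ∈ ℤ_13^× (unit); v_13(x) = 0

ℤ_13 = {x ∈ ℚ_13 : v_13(x) ≥ 0} and ℤ_13^× = {x ∈ ℤ_13 : v_13(x) = 0}. Here v_13(58/77) = v_13(num) − v_13(den) = 0; compare against these criteria.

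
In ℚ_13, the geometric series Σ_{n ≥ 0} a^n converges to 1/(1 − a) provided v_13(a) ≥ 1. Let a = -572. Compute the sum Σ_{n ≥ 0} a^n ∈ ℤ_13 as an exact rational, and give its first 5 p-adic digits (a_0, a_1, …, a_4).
Σ a^n = 1/(1 − a) = 1/573;  first 5 digits = (1, 8, 8, 10, 11)

v_13(a) = 1 ≥ 1, so the series converges in ℤ_13 to 1/(1 − a) = 1/(1 − (-572)) = 1/573. Expand this rational in ℤ_13: compute digits iteratively via d_i = x_i mod 13, x_{i+1} = (x_i − d_i)/13. The first 5 digits are (1, 8, 8, 10, 11).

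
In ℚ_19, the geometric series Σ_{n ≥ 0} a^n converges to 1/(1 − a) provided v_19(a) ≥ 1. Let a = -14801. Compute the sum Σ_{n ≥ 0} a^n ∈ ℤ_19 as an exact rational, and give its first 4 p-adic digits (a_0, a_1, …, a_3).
Σ a^n = 1/(1 − a) = 1/14802;  first 4 digits = (1, 0, 16, 16)

v_19(a) = 2 ≥ 1, so the series converges in ℤ_19 to 1/(1 − a) = 1/(1 − (-14801)) = 1/14802. Expand this rational in ℤ_19: compute digits iteratively via d_i = x_i mod 19, x_{i+1} = (x_i − d_i)/19. The first 4 digits are (1, 0, 16, 16).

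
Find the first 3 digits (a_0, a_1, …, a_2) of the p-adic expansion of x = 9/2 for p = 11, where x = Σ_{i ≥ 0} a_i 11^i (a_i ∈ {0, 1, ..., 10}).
(a_0, …, a_2) = (10, 5, 5)

v_11(9/2) = 0 (numerator and denominator both coprime to 11), so x ∈ ℤ_11^×. Compute digits iteratively via a_i = x_i mod 11, x_{i+1} = (x_i − a_i)/11, with x_0 = x:
  x_0 = 9/2;  a_0 = 10;  x_1 = (x_0 − 10)/11 = -1/2
  x_1 = -1/2;  a_1 = 5;  x_2 = (x_1 − 5)/11 = -1/2
  x_2 = -1/2;  a_2 = 5;  x_3 = (x_2 − 5)/11 = -1/2
Digits: (10, 5, 5).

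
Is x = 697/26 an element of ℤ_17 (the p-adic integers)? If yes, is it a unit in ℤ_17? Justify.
x ∈ ℤ_17 but not a unit; v_17(x) = 1 > 0

ℤ_17 = {x ∈ ℚ_17 : v_17(x) ≥ 0} and ℤ_17^× = {x ∈ ℤ_17 : v_17(x) = 0}. Here v_17(697/26) = v_17(num) − v_17(den) = 1; compare against these criteria.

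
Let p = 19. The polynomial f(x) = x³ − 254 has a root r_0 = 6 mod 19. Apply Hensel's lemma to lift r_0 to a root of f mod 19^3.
r_2 = 2286 (mod 6859)

Hensel: r_{i+1} = r_i − f(r_i)/f′(r_i) mod 19^{i+2}, where f′(x) = 3x². Iterate:
  r_0 = 6 (mod 19)
  r_1 = 120 (mod 361)
  r_2 = 2286 (mod 6859)
Final: r = 2286 with f(r) ≡ 0 mod 19^3.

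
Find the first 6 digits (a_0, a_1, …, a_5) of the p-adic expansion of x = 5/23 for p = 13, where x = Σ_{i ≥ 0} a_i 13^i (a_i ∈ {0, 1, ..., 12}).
(a_0, …, a_5) = (7, 4, 7, 0, 9, 1)

v_13(5/23) = 0 (numerator and denominator both coprime to 13), so x ∈ ℤ_13^×. Compute digits iteratively via a_i = x_i mod 13, x_{i+1} = (x_i − a_i)/13, with x_0 = x:
  x_0 = 5/23;  a_0 = 7;  x_1 = (x_0 − 7)/13 = -12/23
  x_1 = -12/23;  a_1 = 4;  x_2 = (x_1 − 4)/13 = -8/23
  x_2 = -8/23;  a_2 = 7;  x_3 = (x_2 − 7)/13 = -13/23
  x_3 = -13/23;  a_3 = 0;  x_4 = (x_3 − 0)/13 = -1/23
  x_4 = -1/23;  a_4 = 9;  x_5 = (x_4 − 9)/13 = -16/23
  x_5 = -16/23;  a_5 = 1;  x_6 = (x_5 − 1)/13 = -3/23
Digits: (7, 4, 7, 0, 9, 1).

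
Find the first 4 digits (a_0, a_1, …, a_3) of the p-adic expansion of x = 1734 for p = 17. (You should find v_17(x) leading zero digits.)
(a_0, …, a_3) = (0, 0, 6, 0)

v_17(1734) = 2, so a_0 = ... = a_1 = 0. Factor out: x = 17^2 · u with u = 6 a unit in ℤ_17. Expand u iteratively via a_{v+i} = u_i mod 17, u_{i+1} = (u_i − a_{v+i})/17:
  u_0 = 6;  a_2 = 6;  u_1 = (u_0 − 6)/17 = 0
  u_1 = 0;  a_3 = 0;  u_2 = (u_1 − 0)/17 = 0
Digits: (0, 0, 6, 0).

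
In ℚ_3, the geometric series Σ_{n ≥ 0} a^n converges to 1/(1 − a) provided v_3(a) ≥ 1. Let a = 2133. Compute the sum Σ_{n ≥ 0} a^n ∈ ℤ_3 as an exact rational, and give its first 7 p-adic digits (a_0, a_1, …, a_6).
Σ a^n = 1/(1 − a) = -1/2132;  first 7 digits = (1, 0, 0, 1, 2, 2, 0)

v_3(a) = 3 ≥ 1, so the series converges in ℤ_3 to 1/(1 − a) = 1/(1 − 2133) = -1/2132. Expand this rational in ℤ_3: compute digits iteratively via d_i = x_i mod 3, x_{i+1} = (x_i − d_i)/3. The first 7 digits are (1, 0, 0, 1, 2, 2, 0).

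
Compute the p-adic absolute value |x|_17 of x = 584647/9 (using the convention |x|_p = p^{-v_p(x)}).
|584647/9|_17 = 1/83521

Step 1 — compute v_17(x) by factoring powers of 17 out of the numerator and denominator: v_17(584647/9) = 4. Step 2 — apply |x|_p = p^{-v_p(x)} = 17^{-4} = 1/83521.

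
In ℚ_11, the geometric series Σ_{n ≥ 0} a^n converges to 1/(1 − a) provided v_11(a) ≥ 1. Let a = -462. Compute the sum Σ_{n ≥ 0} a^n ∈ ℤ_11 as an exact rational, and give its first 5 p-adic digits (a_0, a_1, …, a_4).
Σ a^n = 1/(1 − a) = 1/463;  first 5 digits = (1, 2, 0, 3, 5)

v_11(a) = 1 ≥ 1, so the series converges in ℤ_11 to 1/(1 − a) = 1/(1 − (-462)) = 1/463. Expand this rational in ℤ_11: compute digits iteratively via d_i = x_i mod 11, x_{i+1} = (x_i − d_i)/11. The first 5 digits are (1, 2, 0, 3, 5).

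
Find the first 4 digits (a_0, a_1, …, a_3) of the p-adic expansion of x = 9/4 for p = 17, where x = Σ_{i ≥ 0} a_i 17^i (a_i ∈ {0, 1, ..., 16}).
(a_0, …, a_3) = (15, 12, 12, 12)

v_17(9/4) = 0 (numerator and denominator both coprime to 17), so x ∈ ℤ_17^×. Compute digits iteratively via a_i = x_i mod 17, x_{i+1} = (x_i − a_i)/17, with x_0 = x:
  x_0 = 9/4;  a_0 = 15;  x_1 = (x_0 − 15)/17 = -3/4
  x_1 = -3/4;  a_1 = 12;  x_2 = (x_1 − 12)/17 = -3/4
  x_2 = -3/4;  a_2 = 12;  x_3 = (x_2 − 12)/17 = -3/4
  x_3 = -3/4;  a_3 = 12;  x_4 = (x_3 − 12)/17 = -3/4
Digits: (15, 12, 12, 12).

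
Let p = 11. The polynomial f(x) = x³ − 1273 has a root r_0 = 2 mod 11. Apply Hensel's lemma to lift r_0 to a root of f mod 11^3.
r_2 = 1146 (mod 1331)

Hensel: r_{i+1} = r_i − f(r_i)/f′(r_i) mod 11^{i+2}, where f′(x) = 3x². Iterate:
  r_0 = 2 (mod 11)
  r_1 = 57 (mod 121)
  r_2 = 1146 (mod 1331)
Final: r = 1146 with f(r) ≡ 0 mod 11^3.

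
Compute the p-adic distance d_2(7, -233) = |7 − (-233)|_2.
d_2(7, -233) = 1/16

Step 1 — x − y = 7 − (-233) = 240. Step 2 — v_2(240) = 4 (factor: 240 = (2^4 · 15); the sign does not affect v_p). Step 3 — |x − y|_2 = 2^{-4} = 1/16.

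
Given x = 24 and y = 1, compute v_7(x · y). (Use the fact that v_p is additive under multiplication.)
v_7(24) = 0

v_p(x) = 0 (factor: 24 = 7^0 · 24); v_p(y) = 0 (factor: 1 = 7^0 · 1). Additivity: v_p(xy) = v_p(x) + v_p(y) = 0 + 0 = 0. (Direct check: xy = 24 = 7^0 · (24).)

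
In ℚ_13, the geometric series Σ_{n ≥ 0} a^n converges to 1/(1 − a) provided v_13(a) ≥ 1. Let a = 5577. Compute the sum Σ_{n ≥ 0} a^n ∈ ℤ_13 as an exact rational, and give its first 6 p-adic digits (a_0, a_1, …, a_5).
Σ a^n = 1/(1 − a) = -1/5576;  first 6 digits = (1, 0, 7, 2, 10, 5)

v_13(a) = 2 ≥ 1, so the series converges in ℤ_13 to 1/(1 − a) = 1/(1 − 5577) = -1/5576. Expand this rational in ℤ_13: compute digits iteratively via d_i = x_i mod 13, x_{i+1} = (x_i − d_i)/13. The first 6 digits are (1, 0, 7, 2, 10, 5).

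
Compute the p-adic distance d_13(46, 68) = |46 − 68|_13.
d_13(46, 68) = 1

Step 1 — x − y = 46 − 68 = -22. Step 2 — v_13(-22) = 0 (factor: -22 = −(13^0 · 22); the sign does not affect v_p). Step 3 — |x − y|_13 = 13^{0} = 1.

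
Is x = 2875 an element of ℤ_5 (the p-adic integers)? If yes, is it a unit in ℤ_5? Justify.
x ∈ ℤ_5 but not a unit; v_5(x) = 3 > 0

ℤ_5 = {x ∈ ℚ_5 : v_5(x) ≥ 0} and ℤ_5^× = {x ∈ ℤ_5 : v_5(x) = 0}. Here v_5(2875) = v_5(num) − v_5(den) = 3; compare against these criteria.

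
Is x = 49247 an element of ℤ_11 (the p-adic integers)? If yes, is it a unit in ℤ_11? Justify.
x ∈ ℤ_11 but not a unit; v_11(x) = 3 > 0

ℤ_11 = {x ∈ ℚ_11 : v_11(x) ≥ 0} and ℤ_11^× = {x ∈ ℤ_11 : v_11(x) = 0}. Here v_11(49247) = v_11(num) − v_11(den) = 3; compare against these criteria.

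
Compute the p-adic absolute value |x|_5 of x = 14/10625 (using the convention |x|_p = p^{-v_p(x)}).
|14/10625|_5 = 625

Step 1 — compute v_5(x) by factoring powers of 5 out of the numerator and denominator: v_5(14/10625) = -4. Step 2 — apply |x|_p = p^{-v_p(x)} = 5^{4} = 625.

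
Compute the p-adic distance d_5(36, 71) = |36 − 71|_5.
d_5(36, 71) = 1/5

Step 1 — x − y = 36 − 71 = -35. Step 2 — v_5(-35) = 1 (factor: -35 = −(5^1 · 7); the sign does not affect v_p). Step 3 — |x − y|_5 = 5^{-1} = 1/5.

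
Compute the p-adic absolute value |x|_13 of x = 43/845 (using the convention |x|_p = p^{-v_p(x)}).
|43/845|_13 = 169

Step 1 — compute v_13(x) by factoring powers of 13 out of the numerator and denominator: v_13(43/845) = -2. Step 2 — apply |x|_p = p^{-v_p(x)} = 13^{2} = 169.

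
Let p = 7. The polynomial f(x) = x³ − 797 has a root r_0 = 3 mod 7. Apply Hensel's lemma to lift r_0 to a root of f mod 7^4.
r_3 = 1732 (mod 2401)

Hensel: r_{i+1} = r_i − f(r_i)/f′(r_i) mod 7^{i+2}, where f′(x) = 3x². Iterate:
  r_0 = 3 (mod 7)
  r_1 = 17 (mod 49)
  r_2 = 17 (mod 343)
  r_3 = 1732 (mod 2401)
Final: r = 1732 with f(r) ≡ 0 mod 7^4.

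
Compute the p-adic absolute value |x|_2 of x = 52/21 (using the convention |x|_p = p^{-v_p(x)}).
|52/21|_2 = 1/4

Step 1 — compute v_2(x) by factoring powers of 2 out of the numerator and denominator: v_2(52/21) = 2. Step 2 — apply |x|_p = p^{-v_p(x)} = 2^{-2} = 1/4.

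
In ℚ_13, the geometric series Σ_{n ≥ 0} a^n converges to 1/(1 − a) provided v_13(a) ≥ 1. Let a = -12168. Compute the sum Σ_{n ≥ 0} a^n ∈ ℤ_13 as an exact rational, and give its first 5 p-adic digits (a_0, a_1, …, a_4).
Σ a^n = 1/(1 − a) = 1/12169;  first 5 digits = (1, 0, 6, 7, 9)

v_13(a) = 2 ≥ 1, so the series converges in ℤ_13 to 1/(1 − a) = 1/(1 − (-12168)) = 1/12169. Expand this rational in ℤ_13: compute digits iteratively via d_i = x_i mod 13, x_{i+1} = (x_i − d_i)/13. The first 5 digits are (1, 0, 6, 7, 9).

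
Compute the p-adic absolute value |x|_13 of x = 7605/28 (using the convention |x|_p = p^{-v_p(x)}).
|7605/28|_13 = 1/169

Step 1 — compute v_13(x) by factoring powers of 13 out of the numerator and denominator: v_13(7605/28) = 2. Step 2 — apply |x|_p = p^{-v_p(x)} = 13^{-2} = 1/169.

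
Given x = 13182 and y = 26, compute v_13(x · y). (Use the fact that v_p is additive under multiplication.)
v_13(342732) = 4

v_p(x) = 3 (factor: 13182 = 13^3 · 6); v_p(y) = 1 (factor: 26 = 13^1 · 2). Additivity: v_p(xy) = v_p(x) + v_p(y) = 3 + 1 = 4. (Direct check: xy = 342732 = 13^4 · (12).)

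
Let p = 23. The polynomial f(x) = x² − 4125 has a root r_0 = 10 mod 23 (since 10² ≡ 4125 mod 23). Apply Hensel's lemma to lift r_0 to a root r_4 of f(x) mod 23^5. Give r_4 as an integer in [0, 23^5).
r_4 = 1282375 (mod 6436343)

Hensel's recurrence: r_{i+1} = r_i − f(r_i)·(f′(r_i))^{-1} mod 23^{i+2}, with f′(x) = 2x. Iterate:
  r_0 = 10 (mod 23)
  r_1 = 79 (mod 529)
  r_2 = 4840 (mod 12167)
  r_3 = 163011 (mod 279841)
  r_4 = 1282375 (mod 6436343)
Final: r_4 = 1282375, and one checks f(r_4) ≡ 0 mod 23^5.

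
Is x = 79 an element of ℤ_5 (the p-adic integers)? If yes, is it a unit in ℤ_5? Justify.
x ∈ ℤ_5^× (unit); v_5(x) = 0

ℤ_5 = {x ∈ ℚ_5 : v_5(x) ≥ 0} and ℤ_5^× = {x ∈ ℤ_5 : v_5(x) = 0}. Here v_5(79) = v_5(num) − v_5(den) = 0; compare against these criteria.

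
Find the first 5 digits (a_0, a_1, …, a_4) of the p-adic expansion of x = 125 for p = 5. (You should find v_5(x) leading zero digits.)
(a_0, …, a_4) = (0, 0, 0, 1, 0)

v_5(125) = 3, so a_0 = ... = a_2 = 0. Factor out: x = 5^3 · u with u = 1 a unit in ℤ_5. Expand u iteratively via a_{v+i} = u_i mod 5, u_{i+1} = (u_i − a_{v+i})/5:
  u_0 = 1;  a_3 = 1;  u_1 = (u_0 − 1)/5 = 0
  u_1 = 0;  a_4 = 0;  u_2 = (u_1 − 0)/5 = 0
Digits: (0, 0, 0, 1, 0).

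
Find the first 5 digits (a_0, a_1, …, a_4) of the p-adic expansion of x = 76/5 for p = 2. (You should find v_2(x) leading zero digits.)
(a_0, …, a_4) = (0, 0, 1, 1, 1)

v_2(76/5) = 2, so a_0 = ... = a_1 = 0. Factor out: x = 2^2 · u with u = 19/5 a unit in ℤ_2. Expand u iteratively via a_{v+i} = u_i mod 2, u_{i+1} = (u_i − a_{v+i})/2:
  u_0 = 19/5;  a_2 = 1;  u_1 = (u_0 − 1)/2 = 7/5
  u_1 = 7/5;  a_3 = 1;  u_2 = (u_1 − 1)/2 = 1/5
  u_2 = 1/5;  a_4 = 1;  u_3 = (u_2 − 1)/2 = -2/5
Digits: (0, 0, 1, 1, 1).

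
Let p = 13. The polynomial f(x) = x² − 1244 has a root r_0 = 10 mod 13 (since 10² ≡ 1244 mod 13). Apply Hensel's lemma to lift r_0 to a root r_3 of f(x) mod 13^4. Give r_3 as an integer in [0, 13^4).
r_3 = 4157 (mod 28561)

Hensel's recurrence: r_{i+1} = r_i − f(r_i)·(f′(r_i))^{-1} mod 13^{i+2}, with f′(x) = 2x. Iterate:
  r_0 = 10 (mod 13)
  r_1 = 101 (mod 169)
  r_2 = 1960 (mod 2197)
  r_3 = 4157 (mod 28561)
Final: r_3 = 4157, and one checks f(r_3) ≡ 0 mod 13^4.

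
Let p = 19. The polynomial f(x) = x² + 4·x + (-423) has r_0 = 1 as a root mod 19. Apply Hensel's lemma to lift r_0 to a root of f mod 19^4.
r_3 = 35208 (mod 130321)

Hensel: r_{i+1} = r_i − f(r_i)·(f′(r_i))^{-1} mod 19^{i+2}, f′(x) = 2x + 4. Iterate:
  r_0 = 1 (mod 19)
  r_1 = 191 (mod 361)
  r_2 = 913 (mod 6859)
  r_3 = 35208 (mod 130321)
Final: r = 35208 satisfies f(r) ≡ 0 mod 19^4.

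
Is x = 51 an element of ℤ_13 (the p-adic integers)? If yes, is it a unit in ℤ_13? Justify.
x ∈ ℤ_13^× (unit); v_13(x) = 0

ℤ_13 = {x ∈ ℚ_13 : v_13(x) ≥ 0} and ℤ_13^× = {x ∈ ℤ_13 : v_13(x) = 0}. Here v_13(51) = v_13(num) − v_13(den) = 0; compare against these criteria.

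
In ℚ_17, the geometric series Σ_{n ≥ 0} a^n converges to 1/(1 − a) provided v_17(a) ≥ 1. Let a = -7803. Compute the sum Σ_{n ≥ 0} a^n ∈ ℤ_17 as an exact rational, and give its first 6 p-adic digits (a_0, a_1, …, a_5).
Σ a^n = 1/(1 − a) = 1/7804;  first 6 digits = (1, 0, 7, 15, 14, 8)

v_17(a) = 2 ≥ 1, so the series converges in ℤ_17 to 1/(1 − a) = 1/(1 − (-7803)) = 1/7804. Expand this rational in ℤ_17: compute digits iteratively via d_i = x_i mod 17, x_{i+1} = (x_i − d_i)/17. The first 6 digits are (1, 0, 7, 15, 14, 8).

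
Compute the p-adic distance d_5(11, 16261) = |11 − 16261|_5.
d_5(11, 16261) = 1/625

Step 1 — x − y = 11 − 16261 = -16250. Step 2 — v_5(-16250) = 4 (factor: -16250 = −(5^4 · 26); the sign does not affect v_p). Step 3 — |x − y|_5 = 5^{-4} = 1/625.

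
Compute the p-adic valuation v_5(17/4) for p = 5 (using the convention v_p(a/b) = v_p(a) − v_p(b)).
v_5(17/4) = 0

Factor powers of 5 from the numerator and denominator of the reduced fraction: 17 = 5^0 · 17 and 4 = 5^0 · 4. Apply v_p(a/b) = v_p(a) − v_p(b): v_5(17/4) = 0 − 0 = 0.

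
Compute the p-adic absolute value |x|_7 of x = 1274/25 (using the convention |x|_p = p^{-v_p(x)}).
|1274/25|_7 = 1/49

Step 1 — compute v_7(x) by factoring powers of 7 out of the numerator and denominator: v_7(1274/25) = 2. Step 2 — apply |x|_p = p^{-v_p(x)} = 7^{-2} = 1/49.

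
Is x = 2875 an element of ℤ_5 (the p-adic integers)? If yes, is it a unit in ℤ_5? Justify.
x ∈ ℤ_5 but not a unit; v_5(x) = 3 > 0

ℤ_5 = {x ∈ ℚ_5 : v_5(x) ≥ 0} and ℤ_5^× = {x ∈ ℤ_5 : v_5(x) = 0}. Here v_5(2875) = v_5(num) − v_5(den) = 3; compare against these criteria.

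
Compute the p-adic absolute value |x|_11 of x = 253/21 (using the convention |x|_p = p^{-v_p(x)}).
|253/21|_11 = 1/11

Step 1 — compute v_11(x) by factoring powers of 11 out of the numerator and denominator: v_11(253/21) = 1. Step 2 — apply |x|_p = p^{-v_p(x)} = 11^{-1} = 1/11.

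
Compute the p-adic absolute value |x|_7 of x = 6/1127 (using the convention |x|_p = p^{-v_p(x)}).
|6/1127|_7 = 49

Step 1 — compute v_7(x) by factoring powers of 7 out of the numerator and denominator: v_7(6/1127) = -2. Step 2 — apply |x|_p = p^{-v_p(x)} = 7^{2} = 49.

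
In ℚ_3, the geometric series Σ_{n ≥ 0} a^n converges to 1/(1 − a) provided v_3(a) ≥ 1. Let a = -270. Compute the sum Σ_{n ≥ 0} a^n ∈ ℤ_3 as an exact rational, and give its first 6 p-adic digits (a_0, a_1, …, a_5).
Σ a^n = 1/(1 − a) = 1/271;  first 6 digits = (1, 0, 0, 2, 2, 1)

v_3(a) = 3 ≥ 1, so the series converges in ℤ_3 to 1/(1 − a) = 1/(1 − (-270)) = 1/271. Expand this rational in ℤ_3: compute digits iteratively via d_i = x_i mod 3, x_{i+1} = (x_i − d_i)/3. The first 6 digits are (1, 0, 0, 2, 2, 1).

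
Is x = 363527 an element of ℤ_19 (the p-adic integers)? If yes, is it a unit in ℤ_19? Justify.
x ∈ ℤ_19 but not a unit; v_19(x) = 3 > 0

ℤ_19 = {x ∈ ℚ_19 : v_19(x) ≥ 0} and ℤ_19^× = {x ∈ ℤ_19 : v_19(x) = 0}. Here v_19(363527) = v_19(num) − v_19(den) = 3; compare against these criteria.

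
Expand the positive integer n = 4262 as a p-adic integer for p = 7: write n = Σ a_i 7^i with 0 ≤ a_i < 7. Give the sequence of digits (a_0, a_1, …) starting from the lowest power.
(a_0, a_1, …) = (6, 6, 2, 5, 1)

Repeated division by 7 gives the digits low-to-high: 4262 = 6 + 6·7^1 + 2·7^2 + 5·7^3 + 1·7^4. Digit sequence: (6, 6, 2, 5, 1).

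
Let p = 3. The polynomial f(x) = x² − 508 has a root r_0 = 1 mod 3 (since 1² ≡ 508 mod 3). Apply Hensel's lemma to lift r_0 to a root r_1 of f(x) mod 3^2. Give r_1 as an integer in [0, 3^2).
r_1 = 7 (mod 9)

Hensel's recurrence: r_{i+1} = r_i − f(r_i)·(f′(r_i))^{-1} mod 3^{i+2}, with f′(x) = 2x. Iterate:
  r_0 = 1 (mod 3)
  r_1 = 7 (mod 9)
Final: r_1 = 7, and one checks f(r_1) ≡ 0 mod 3^2.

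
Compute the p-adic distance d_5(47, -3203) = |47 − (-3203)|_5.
d_5(47, -3203) = 1/125

Step 1 — x − y = 47 − (-3203) = 3250. Step 2 — v_5(3250) = 3 (factor: 3250 = (5^3 · 26); the sign does not affect v_p). Step 3 — |x − y|_5 = 5^{-3} = 1/125.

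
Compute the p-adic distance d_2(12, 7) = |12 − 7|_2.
d_2(12, 7) = 1

Step 1 — x − y = 12 − 7 = 5. Step 2 — v_2(5) = 0 (factor: 5 = (2^0 · 5); the sign does not affect v_p). Step 3 — |x − y|_2 = 2^{0} = 1.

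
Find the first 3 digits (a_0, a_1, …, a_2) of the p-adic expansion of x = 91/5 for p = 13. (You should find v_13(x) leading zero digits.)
(a_0, …, a_2) = (0, 4, 5)

v_13(91/5) = 1, so a_0 = ... = a_0 = 0. Factor out: x = 13^1 · u with u = 7/5 a unit in ℤ_13. Expand u iteratively via a_{v+i} = u_i mod 13, u_{i+1} = (u_i − a_{v+i})/13:
  u_0 = 7/5;  a_1 = 4;  u_1 = (u_0 − 4)/13 = -1/5
  u_1 = -1/5;  a_2 = 5;  u_2 = (u_1 − 5)/13 = -2/5
Digits: (0, 4, 5).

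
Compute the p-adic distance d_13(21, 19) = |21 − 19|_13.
d_13(21, 19) = 1

Step 1 — x − y = 21 − 19 = 2. Step 2 — v_13(2) = 0 (factor: 2 = (13^0 · 2); the sign does not affect v_p). Step 3 — |x − y|_13 = 13^{0} = 1.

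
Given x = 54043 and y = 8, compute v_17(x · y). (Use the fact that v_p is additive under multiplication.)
v_17(432344) = 3

v_p(x) = 3 (factor: 54043 = 17^3 · 11); v_p(y) = 0 (factor: 8 = 17^0 · 8). Additivity: v_p(xy) = v_p(x) + v_p(y) = 3 + 0 = 3. (Direct check: xy = 432344 = 17^3 · (88).)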